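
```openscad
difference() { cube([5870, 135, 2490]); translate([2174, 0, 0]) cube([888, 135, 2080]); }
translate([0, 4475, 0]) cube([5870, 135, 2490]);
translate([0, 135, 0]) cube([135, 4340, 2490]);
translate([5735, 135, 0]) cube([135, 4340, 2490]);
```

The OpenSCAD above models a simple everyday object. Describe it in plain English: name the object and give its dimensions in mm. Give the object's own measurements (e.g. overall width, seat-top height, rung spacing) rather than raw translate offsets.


A single room: four walls, each 2490 mm tall and 135 mm thick, enclosing an outside footprint 5870×4610 mm (x × y), no floor or roof. The front and back walls (−y and +y sides) run the full x-width; the side walls fit between their inner faces. A door opening 888 mm wide and 2080 mm tall is cut through the front wall from the floor up, its −x edge 2174 mm from the wall's −x end.


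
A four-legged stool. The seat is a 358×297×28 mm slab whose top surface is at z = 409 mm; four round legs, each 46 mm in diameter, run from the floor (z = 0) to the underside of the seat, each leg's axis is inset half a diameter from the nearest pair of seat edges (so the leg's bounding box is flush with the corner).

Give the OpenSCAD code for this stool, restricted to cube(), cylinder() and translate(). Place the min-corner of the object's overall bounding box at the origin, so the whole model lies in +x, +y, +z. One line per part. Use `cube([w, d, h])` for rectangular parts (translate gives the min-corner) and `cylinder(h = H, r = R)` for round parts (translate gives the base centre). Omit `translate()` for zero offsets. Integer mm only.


// leg_h = 409 - 28 = 381
translate([0, 0, 381]) cube([358, 297, 28]);
translate([23, 23, 0]) cylinder(h = 381, r = 23);
translate([335, 23, 0]) cylinder(h = 381, r = 23);
translate([23, 274, 0]) cylinder(h = 381, r = 23);
translate([335, 274, 0]) cylinder(h = 381, r = 23);


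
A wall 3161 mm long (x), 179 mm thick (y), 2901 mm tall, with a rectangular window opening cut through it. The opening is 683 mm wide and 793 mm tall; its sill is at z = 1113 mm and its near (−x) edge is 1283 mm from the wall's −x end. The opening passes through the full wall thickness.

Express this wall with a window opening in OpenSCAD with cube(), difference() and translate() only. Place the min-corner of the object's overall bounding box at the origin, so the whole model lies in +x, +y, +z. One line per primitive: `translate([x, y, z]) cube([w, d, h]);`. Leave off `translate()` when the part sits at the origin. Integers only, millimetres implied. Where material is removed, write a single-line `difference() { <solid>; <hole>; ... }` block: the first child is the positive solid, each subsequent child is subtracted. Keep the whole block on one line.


difference() { cube([3161, 179, 2901]); translate([1283, 0, 1113]) cube([683, 179, 793]); }


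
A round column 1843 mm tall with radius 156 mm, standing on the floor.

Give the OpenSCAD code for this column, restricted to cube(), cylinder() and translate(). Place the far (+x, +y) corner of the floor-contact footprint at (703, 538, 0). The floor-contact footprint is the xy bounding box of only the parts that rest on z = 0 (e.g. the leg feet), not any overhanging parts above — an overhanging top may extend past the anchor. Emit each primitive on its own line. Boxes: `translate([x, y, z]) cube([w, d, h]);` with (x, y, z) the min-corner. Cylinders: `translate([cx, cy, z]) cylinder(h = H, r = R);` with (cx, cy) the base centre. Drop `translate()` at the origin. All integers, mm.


translate([547, 382, 0]) cylinder(h = 1843, r = 156);


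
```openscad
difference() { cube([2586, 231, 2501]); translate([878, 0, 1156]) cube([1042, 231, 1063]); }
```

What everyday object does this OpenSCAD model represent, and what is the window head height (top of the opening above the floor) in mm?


A wall with a window opening. The window head height is 2219 mm.

A wall with a rectangular opening subtracted — a window. Sill at z = 1156, opening 1063 mm tall, so the head is at 1156 + 1063 = 2219 mm.


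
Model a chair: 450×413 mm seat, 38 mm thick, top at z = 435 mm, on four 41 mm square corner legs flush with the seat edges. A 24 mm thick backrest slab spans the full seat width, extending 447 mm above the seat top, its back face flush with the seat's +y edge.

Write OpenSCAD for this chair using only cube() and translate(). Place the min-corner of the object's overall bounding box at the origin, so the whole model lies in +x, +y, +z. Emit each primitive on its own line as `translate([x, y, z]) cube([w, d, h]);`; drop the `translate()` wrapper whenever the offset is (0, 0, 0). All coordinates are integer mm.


translate([0, 0, 397]) cube([450, 413, 38]);
cube([41, 41, 397]);
translate([409, 0, 0]) cube([41, 41, 397]);
translate([0, 372, 0]) cube([41, 41, 397]);
translate([409, 372, 0]) cube([41, 41, 397]);
translate([0, 389, 435]) cube([450, 24, 447]);


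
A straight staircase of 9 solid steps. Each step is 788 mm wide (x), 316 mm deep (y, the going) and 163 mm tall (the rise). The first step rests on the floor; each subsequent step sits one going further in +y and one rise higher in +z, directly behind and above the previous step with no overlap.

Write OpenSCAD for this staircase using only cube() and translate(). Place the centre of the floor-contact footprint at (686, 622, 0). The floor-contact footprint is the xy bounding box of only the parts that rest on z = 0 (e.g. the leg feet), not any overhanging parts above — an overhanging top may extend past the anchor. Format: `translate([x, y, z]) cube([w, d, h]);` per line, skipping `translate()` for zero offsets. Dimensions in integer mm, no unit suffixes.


translate([292, 464, 0]) cube([788, 316, 163]);
translate([292, 780, 163]) cube([788, 316, 163]);
translate([292, 1096, 326]) cube([788, 316, 163]);
translate([292, 1412, 489]) cube([788, 316, 163]);
translate([292, 1728, 652]) cube([788, 316, 163]);
translate([292, 2044, 815]) cube([788, 316, 163]);
translate([292, 2360, 978]) cube([788, 316, 163]);
translate([292, 2676, 1141]) cube([788, 316, 163]);
translate([292, 2992, 1304]) cube([788, 316, 163]);


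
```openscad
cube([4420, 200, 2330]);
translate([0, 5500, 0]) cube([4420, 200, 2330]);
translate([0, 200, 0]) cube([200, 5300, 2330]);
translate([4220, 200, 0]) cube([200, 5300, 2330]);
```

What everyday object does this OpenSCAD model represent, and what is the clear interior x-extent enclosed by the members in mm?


A house (or room) frame. The interior width is 4020 mm.

Four 2330 mm walls enclosing a rectangle with no floor or roof — a room or house frame. Outside width is 4420 mm and wall thickness is 200 mm, so the interior width is 4420 − 2 × 200 = 4020 mm.


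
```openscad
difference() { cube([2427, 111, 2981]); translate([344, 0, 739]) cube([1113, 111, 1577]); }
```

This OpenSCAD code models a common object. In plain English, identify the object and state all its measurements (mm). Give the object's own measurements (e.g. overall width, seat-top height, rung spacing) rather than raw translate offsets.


A wall 2427 mm long (x), 111 mm thick (y), 2981 mm tall, with a rectangular window opening cut through it. The opening is 1113 mm wide and 1577 mm tall; its sill is at z = 739 mm and its near (−x) edge is 344 mm from the wall's −x end. The opening passes through the full wall thickness.


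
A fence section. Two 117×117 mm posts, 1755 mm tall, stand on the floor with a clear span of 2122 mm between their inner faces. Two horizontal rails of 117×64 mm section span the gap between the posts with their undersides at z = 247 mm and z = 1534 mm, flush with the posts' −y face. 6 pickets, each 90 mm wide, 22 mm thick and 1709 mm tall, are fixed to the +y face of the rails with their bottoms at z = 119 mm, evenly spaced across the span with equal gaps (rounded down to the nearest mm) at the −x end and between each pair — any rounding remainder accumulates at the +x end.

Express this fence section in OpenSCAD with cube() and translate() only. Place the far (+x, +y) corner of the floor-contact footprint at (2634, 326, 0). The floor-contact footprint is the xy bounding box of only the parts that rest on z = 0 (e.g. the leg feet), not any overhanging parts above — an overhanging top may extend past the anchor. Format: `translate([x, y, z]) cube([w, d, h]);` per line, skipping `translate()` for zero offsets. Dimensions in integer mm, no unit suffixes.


translate([278, 209, 0]) cube([117, 117, 1755]);
translate([2517, 209, 0]) cube([117, 117, 1755]);
translate([395, 209, 247]) cube([2122, 117, 64]);
translate([395, 209, 1534]) cube([2122, 117, 64]);
translate([621, 326, 119]) cube([90, 22, 1709]);
translate([937, 326, 119]) cube([90, 22, 1709]);
translate([1253, 326, 119]) cube([90, 22, 1709]);
translate([1569, 326, 119]) cube([90, 22, 1709]);
translate([1885, 326, 119]) cube([90, 22, 1709]);
translate([2201, 326, 119]) cube([90, 22, 1709]);


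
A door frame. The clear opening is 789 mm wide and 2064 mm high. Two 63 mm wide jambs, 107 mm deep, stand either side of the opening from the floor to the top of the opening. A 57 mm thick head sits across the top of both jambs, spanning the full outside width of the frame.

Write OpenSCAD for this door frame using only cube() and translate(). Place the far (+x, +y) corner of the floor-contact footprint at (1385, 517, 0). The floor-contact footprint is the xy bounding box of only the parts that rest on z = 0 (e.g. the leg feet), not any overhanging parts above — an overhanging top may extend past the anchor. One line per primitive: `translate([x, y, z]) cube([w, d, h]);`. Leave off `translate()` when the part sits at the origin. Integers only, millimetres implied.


translate([470, 410, 0]) cube([63, 107, 2064]);
translate([1322, 410, 0]) cube([63, 107, 2064]);
translate([470, 410, 2064]) cube([915, 107, 57]);


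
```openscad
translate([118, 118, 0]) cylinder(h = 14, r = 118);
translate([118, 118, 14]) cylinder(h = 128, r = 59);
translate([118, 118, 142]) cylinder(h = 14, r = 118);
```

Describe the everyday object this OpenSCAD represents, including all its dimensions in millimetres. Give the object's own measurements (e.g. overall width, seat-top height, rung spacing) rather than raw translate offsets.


A spool: two coaxial disc flanges of radius 118 mm and thickness 14 mm, joined by a core cylinder of radius 59 mm and height 128 mm. The lower flange rests on z = 0 and the three cylinders share a vertical axis.


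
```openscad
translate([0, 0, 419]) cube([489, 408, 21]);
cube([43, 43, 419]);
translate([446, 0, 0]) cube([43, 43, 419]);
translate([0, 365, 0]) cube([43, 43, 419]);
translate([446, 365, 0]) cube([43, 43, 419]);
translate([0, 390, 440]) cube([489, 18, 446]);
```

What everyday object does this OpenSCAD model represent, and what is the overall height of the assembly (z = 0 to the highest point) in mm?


A chair. The overall height is 886 mm.

A slab on four corner posts with a tall panel at the back — a chair. The seat slab sits at z = 419 with thickness 21, and the 446 mm backrest starts at the seat top, so the overall height is 419 + 21 + 446 = 886 mm.


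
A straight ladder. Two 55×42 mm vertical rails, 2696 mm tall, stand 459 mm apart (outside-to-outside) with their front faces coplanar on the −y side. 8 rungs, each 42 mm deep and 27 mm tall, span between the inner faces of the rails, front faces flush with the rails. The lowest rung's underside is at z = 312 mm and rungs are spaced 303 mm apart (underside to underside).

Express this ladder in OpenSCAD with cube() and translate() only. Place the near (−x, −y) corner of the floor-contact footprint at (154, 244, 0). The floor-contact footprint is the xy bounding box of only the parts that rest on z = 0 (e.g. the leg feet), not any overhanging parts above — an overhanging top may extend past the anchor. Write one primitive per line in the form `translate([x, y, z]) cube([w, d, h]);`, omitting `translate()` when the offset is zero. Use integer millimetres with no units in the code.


// rung span = 459 - 2*55 = 349
// rung[k] z = 312 + k*303
translate([154, 244, 0]) cube([55, 42, 2696]);
translate([558, 244, 0]) cube([55, 42, 2696]);
translate([209, 244, 312]) cube([349, 42, 27]);
translate([209, 244, 615]) cube([349, 42, 27]);
translate([209, 244, 918]) cube([349, 42, 27]);
translate([209, 244, 1221]) cube([349, 42, 27]);
translate([209, 244, 1524]) cube([349, 42, 27]);
translate([209, 244, 1827]) cube([349, 42, 27]);
translate([209, 244, 2130]) cube([349, 42, 27]);
translate([209, 244, 2433]) cube([349, 42, 27]);


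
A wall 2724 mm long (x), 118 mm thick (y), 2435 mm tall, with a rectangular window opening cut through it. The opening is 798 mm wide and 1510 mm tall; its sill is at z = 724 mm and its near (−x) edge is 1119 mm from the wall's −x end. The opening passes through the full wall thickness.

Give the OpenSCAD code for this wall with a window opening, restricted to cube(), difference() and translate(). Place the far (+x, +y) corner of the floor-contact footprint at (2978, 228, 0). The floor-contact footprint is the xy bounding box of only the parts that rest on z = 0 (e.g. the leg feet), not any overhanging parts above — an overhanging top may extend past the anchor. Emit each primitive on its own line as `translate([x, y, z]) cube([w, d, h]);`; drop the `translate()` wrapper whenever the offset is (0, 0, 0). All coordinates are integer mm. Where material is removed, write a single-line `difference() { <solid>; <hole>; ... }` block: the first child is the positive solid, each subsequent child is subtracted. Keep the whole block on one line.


difference() { translate([254, 110, 0]) cube([2724, 118, 2435]); translate([1373, 110, 724]) cube([798, 118, 1510]); }


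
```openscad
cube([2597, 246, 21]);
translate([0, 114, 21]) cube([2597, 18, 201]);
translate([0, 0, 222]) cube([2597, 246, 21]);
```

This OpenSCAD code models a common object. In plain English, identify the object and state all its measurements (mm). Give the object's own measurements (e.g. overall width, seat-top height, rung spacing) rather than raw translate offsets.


An I-beam lying along x, 2597 mm long. Overall section height 243 mm. Two flanges 246 mm wide (y) and 21 mm thick, one on the floor and one at the top; a web 18 mm thick runs between them, centred on the flange width.


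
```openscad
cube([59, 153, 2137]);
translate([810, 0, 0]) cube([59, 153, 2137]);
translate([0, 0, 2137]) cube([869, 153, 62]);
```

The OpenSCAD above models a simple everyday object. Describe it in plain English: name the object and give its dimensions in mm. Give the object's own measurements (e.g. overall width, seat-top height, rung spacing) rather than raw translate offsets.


A door frame. The clear opening is 751 mm wide and 2137 mm high. Two 59 mm wide jambs, 153 mm deep, stand either side of the opening from the floor to the top of the opening. A 62 mm thick head sits across the top of both jambs, spanning the full outside width of the frame.


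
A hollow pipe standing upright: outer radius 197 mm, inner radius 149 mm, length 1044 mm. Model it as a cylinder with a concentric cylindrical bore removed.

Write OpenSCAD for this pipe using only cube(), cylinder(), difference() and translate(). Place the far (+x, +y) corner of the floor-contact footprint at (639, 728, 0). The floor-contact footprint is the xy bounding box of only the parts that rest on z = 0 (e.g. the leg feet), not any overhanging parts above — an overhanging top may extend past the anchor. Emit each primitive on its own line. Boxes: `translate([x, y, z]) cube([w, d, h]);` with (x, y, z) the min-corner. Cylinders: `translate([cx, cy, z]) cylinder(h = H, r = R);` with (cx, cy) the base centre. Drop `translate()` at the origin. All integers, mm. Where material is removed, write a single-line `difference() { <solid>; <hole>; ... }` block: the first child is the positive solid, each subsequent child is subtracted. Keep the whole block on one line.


difference() { translate([442, 531, 0]) cylinder(h = 1044, r = 197); translate([442, 531, 0]) cylinder(h = 1044, r = 149); }


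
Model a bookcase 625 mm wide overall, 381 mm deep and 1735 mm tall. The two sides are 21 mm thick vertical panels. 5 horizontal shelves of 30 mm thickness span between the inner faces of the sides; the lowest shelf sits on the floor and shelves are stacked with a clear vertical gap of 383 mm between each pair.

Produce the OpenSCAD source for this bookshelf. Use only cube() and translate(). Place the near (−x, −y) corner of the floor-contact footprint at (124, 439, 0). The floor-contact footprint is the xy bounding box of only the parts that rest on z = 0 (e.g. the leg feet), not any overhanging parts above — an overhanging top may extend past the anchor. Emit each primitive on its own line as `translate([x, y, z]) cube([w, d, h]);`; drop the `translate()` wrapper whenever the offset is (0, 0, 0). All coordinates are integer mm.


translate([124, 439, 0]) cube([21, 381, 1735]);
translate([728, 439, 0]) cube([21, 381, 1735]);
translate([145, 439, 0]) cube([583, 381, 30]);
translate([145, 439, 413]) cube([583, 381, 30]);
translate([145, 439, 826]) cube([583, 381, 30]);
translate([145, 439, 1239]) cube([583, 381, 30]);
translate([145, 439, 1652]) cube([583, 381, 30]);


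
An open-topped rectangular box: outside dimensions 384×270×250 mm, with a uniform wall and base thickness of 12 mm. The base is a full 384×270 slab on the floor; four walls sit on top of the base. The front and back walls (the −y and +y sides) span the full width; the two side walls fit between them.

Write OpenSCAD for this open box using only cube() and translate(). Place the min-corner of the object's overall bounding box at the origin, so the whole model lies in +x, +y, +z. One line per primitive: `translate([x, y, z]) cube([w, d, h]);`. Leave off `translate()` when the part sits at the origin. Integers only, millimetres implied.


cube([384, 270, 12]);
translate([0, 0, 12]) cube([384, 12, 238]);
translate([0, 258, 12]) cube([384, 12, 238]);
translate([0, 12, 12]) cube([12, 246, 238]);
translate([372, 12, 12]) cube([12, 246, 238]);


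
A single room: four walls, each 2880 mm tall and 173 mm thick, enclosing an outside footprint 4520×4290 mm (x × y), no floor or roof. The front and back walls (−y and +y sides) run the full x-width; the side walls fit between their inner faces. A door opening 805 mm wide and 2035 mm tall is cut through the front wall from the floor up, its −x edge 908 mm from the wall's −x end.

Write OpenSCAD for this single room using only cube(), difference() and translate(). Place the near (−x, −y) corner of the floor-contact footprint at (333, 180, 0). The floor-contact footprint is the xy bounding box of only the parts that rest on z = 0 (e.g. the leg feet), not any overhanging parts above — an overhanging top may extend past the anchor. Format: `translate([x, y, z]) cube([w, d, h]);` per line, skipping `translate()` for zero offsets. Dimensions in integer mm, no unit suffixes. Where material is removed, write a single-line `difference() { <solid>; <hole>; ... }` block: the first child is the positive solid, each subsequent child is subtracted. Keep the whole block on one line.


difference() { translate([333, 180, 0]) cube([4520, 173, 2880]); translate([1241, 180, 0]) cube([805, 173, 2035]); }
translate([333, 4297, 0]) cube([4520, 173, 2880]);
translate([333, 353, 0]) cube([173, 3944, 2880]);
translate([4680, 353, 0]) cube([173, 3944, 2880]);


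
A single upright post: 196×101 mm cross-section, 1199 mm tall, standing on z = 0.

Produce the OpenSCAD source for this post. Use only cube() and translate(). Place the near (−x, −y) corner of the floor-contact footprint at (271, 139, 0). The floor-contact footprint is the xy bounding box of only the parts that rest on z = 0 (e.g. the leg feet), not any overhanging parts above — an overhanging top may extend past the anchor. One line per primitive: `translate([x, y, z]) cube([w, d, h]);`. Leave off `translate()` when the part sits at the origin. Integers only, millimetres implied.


translate([271, 139, 0]) cube([196, 101, 1199]);


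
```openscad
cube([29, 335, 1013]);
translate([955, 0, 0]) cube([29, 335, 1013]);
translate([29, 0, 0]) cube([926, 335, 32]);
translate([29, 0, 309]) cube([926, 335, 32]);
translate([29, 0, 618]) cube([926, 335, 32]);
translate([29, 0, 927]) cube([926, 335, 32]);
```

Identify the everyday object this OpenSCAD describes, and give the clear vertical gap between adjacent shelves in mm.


A bookshelf. The clear shelf gap is 277 mm.

Two tall side panels with 4 horizontal boards between them — a bookshelf. The first two shelf undersides are at z = 0 and z = 309; with shelf thickness 32, the clear gap is 309 − 0 − 32 = 277 mm.


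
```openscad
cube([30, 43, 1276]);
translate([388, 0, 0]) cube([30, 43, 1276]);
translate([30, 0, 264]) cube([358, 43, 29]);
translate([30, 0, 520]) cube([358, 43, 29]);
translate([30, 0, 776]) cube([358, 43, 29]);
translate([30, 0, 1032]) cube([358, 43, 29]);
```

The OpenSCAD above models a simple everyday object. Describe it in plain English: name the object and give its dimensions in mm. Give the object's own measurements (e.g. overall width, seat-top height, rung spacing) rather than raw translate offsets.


A straight ladder. Two 30×43 mm vertical rails, 1276 mm tall, stand 418 mm apart (outside-to-outside) with their front faces coplanar on the −y side. 4 rungs, each 43 mm deep and 29 mm tall, span between the inner faces of the rails, front faces flush with the rails. The lowest rung's underside is at z = 264 mm and rungs are spaced 256 mm apart (underside to underside).


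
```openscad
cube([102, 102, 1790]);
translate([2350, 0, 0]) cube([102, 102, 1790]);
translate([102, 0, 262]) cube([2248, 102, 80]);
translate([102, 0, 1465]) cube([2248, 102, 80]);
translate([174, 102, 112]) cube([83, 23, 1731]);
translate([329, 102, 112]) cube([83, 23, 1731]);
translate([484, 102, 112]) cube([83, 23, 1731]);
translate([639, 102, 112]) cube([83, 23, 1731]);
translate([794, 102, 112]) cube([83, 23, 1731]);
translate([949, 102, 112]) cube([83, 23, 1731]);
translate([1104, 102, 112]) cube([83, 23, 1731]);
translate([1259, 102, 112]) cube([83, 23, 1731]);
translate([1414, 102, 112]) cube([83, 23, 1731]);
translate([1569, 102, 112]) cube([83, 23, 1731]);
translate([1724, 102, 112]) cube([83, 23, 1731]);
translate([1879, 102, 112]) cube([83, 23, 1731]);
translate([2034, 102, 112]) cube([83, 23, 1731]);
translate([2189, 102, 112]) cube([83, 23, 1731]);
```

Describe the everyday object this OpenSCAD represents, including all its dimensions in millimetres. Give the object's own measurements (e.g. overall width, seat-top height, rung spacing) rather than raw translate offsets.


A fence section. Two 102×102 mm posts, 1790 mm tall, stand on the floor with a clear span of 2248 mm between their inner faces. Two horizontal rails of 102×80 mm section span the gap between the posts with their undersides at z = 262 mm and z = 1465 mm, flush with the posts' −y face. 14 pickets, each 83 mm wide, 23 mm thick and 1731 mm tall, are fixed to the +y face of the rails with their bottoms at z = 112 mm, spaced across the span with a 72 mm gap after the −x post and between neighbouring pickets, with 78 mm left before the +x post.


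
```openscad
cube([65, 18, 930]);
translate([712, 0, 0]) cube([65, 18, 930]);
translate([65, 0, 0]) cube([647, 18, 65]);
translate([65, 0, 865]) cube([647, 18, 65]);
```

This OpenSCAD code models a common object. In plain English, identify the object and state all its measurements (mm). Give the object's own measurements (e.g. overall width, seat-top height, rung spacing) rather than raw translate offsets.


A rectangular picture frame lying in the x–z plane (depth along y). The opening is 647 mm wide (x) by 800 mm tall (z), surrounded by a border 65 mm wide on all four sides. The frame is 18 mm deep and is made of two full-height vertical stiles with two horizontal rails fitted between them.


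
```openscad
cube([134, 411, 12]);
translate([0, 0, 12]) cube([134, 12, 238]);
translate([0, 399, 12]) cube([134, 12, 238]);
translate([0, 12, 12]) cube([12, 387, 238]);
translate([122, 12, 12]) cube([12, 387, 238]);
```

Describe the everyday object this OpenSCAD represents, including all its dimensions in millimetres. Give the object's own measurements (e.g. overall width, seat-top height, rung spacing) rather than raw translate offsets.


An open-topped rectangular box: outside dimensions 134×411×250 mm, with a uniform wall and base thickness of 12 mm. The base is a full 134×411 slab on the floor; four walls sit on top of the base. The front and back walls (the −y and +y sides) span the full width; the two side walls fit between them.


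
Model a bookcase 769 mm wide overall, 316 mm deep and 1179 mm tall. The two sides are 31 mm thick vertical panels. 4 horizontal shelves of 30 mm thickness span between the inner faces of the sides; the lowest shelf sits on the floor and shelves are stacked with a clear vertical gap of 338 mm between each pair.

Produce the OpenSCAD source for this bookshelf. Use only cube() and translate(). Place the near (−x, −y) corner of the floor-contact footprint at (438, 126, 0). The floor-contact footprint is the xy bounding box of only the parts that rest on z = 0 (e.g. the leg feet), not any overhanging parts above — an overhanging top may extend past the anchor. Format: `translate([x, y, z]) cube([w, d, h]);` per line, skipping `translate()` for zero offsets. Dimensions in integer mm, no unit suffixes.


translate([438, 126, 0]) cube([31, 316, 1179]);
translate([1176, 126, 0]) cube([31, 316, 1179]);
translate([469, 126, 0]) cube([707, 316, 30]);
translate([469, 126, 368]) cube([707, 316, 30]);
translate([469, 126, 736]) cube([707, 316, 30]);
translate([469, 126, 1104]) cube([707, 316, 30]);


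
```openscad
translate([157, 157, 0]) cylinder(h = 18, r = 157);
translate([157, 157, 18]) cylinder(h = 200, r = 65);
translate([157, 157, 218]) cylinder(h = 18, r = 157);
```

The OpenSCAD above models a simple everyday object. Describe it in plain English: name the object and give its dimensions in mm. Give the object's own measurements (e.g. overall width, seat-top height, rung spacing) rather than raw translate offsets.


A spool: two coaxial disc flanges of radius 157 mm and thickness 18 mm, joined by a core cylinder of radius 65 mm and height 200 mm. The lower flange rests on z = 0 and the three cylinders share a vertical axis.


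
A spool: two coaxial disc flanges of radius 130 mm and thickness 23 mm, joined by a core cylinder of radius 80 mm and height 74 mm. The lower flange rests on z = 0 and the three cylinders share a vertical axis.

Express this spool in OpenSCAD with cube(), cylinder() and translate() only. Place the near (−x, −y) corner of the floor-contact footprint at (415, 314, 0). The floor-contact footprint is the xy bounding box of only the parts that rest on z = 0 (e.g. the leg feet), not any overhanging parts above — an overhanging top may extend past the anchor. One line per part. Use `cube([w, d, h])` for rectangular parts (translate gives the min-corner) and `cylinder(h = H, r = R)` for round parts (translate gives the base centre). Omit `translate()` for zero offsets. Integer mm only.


translate([545, 444, 0]) cylinder(h = 23, r = 130);
translate([545, 444, 23]) cylinder(h = 74, r = 80);
translate([545, 444, 97]) cylinder(h = 23, r = 130);


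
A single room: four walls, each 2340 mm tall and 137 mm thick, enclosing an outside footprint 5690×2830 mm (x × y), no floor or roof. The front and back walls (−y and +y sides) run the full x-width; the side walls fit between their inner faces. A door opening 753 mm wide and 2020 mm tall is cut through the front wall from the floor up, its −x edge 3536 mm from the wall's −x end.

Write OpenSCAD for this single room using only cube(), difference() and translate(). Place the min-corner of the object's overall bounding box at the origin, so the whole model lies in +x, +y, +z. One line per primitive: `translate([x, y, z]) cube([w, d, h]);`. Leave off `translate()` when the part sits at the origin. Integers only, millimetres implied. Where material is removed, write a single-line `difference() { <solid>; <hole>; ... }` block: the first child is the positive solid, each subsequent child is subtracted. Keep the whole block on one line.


difference() { cube([5690, 137, 2340]); translate([3536, 0, 0]) cube([753, 137, 2020]); }
translate([0, 2693, 0]) cube([5690, 137, 2340]);
translate([0, 137, 0]) cube([137, 2556, 2340]);
translate([5553, 137, 0]) cube([137, 2556, 2340]);


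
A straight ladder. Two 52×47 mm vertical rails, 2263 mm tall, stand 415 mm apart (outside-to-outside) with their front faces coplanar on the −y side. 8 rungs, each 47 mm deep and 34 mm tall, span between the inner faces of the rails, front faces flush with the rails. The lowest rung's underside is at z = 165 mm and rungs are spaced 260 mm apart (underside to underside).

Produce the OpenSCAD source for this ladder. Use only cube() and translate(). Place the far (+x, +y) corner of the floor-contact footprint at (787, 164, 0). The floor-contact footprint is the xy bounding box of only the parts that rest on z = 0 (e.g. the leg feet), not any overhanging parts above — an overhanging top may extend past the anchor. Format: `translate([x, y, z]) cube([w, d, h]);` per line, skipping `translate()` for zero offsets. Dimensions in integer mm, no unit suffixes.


translate([372, 117, 0]) cube([52, 47, 2263]);
translate([735, 117, 0]) cube([52, 47, 2263]);
translate([424, 117, 165]) cube([311, 47, 34]);
translate([424, 117, 425]) cube([311, 47, 34]);
translate([424, 117, 685]) cube([311, 47, 34]);
translate([424, 117, 945]) cube([311, 47, 34]);
translate([424, 117, 1205]) cube([311, 47, 34]);
translate([424, 117, 1465]) cube([311, 47, 34]);
translate([424, 117, 1725]) cube([311, 47, 34]);
translate([424, 117, 1985]) cube([311, 47, 34]);


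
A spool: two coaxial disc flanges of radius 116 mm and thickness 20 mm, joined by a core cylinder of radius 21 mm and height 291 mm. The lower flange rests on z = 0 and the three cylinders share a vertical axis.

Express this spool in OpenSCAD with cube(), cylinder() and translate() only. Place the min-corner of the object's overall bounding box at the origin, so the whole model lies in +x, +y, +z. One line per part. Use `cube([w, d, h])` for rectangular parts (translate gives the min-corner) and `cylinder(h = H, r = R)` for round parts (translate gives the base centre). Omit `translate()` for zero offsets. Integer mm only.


translate([116, 116, 0]) cylinder(h = 20, r = 116);
translate([116, 116, 20]) cylinder(h = 291, r = 21);
translate([116, 116, 311]) cylinder(h = 20, r = 116);


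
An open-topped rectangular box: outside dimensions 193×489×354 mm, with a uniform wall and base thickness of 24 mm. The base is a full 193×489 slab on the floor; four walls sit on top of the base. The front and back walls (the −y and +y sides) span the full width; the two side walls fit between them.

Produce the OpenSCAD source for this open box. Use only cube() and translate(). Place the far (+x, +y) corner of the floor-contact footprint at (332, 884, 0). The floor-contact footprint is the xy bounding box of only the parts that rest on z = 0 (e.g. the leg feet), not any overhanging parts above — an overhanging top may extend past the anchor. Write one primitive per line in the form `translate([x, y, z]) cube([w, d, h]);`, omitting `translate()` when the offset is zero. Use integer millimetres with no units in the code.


translate([139, 395, 0]) cube([193, 489, 24]);
translate([139, 395, 24]) cube([193, 24, 330]);
translate([139, 860, 24]) cube([193, 24, 330]);
translate([139, 419, 24]) cube([24, 441, 330]);
translate([308, 419, 24]) cube([24, 441, 330]);


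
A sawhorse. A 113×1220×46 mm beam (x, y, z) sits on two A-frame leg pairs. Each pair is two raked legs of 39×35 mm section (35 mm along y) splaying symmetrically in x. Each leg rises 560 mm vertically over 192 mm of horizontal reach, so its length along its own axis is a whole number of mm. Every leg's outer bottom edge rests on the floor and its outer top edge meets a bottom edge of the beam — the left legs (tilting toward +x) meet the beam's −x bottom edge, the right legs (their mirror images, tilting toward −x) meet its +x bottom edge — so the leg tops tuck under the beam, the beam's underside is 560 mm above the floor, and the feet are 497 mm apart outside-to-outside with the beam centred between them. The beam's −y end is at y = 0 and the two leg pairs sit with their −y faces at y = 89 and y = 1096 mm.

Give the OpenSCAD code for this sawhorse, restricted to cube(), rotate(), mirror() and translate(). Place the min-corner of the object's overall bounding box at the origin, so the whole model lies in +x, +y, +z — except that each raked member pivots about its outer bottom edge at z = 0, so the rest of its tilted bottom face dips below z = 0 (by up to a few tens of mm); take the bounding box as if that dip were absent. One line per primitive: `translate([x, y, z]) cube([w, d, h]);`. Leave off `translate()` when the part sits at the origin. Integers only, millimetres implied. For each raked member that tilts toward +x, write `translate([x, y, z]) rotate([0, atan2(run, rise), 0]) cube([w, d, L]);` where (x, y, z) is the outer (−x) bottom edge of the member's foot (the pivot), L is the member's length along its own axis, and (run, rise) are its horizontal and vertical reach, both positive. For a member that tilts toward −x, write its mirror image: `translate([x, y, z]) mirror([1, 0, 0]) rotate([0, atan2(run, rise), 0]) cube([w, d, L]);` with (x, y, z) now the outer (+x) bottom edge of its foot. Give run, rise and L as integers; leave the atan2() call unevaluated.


// leg length = √(192² + 560²) = 592
// right-leg outer foot x = 2·192 + 113 = 497
// beam min-corner = (192, 0, 560)
translate([192, 0, 560]) cube([113, 1220, 46]);
translate([0, 89, 0]) rotate([0, atan2(192, 560), 0]) cube([39, 35, 592]);
translate([497, 89, 0]) mirror([1, 0, 0]) rotate([0, atan2(192, 560), 0]) cube([39, 35, 592]);
translate([0, 1096, 0]) rotate([0, atan2(192, 560), 0]) cube([39, 35, 592]);
translate([497, 1096, 0]) mirror([1, 0, 0]) rotate([0, atan2(192, 560), 0]) cube([39, 35, 592]);


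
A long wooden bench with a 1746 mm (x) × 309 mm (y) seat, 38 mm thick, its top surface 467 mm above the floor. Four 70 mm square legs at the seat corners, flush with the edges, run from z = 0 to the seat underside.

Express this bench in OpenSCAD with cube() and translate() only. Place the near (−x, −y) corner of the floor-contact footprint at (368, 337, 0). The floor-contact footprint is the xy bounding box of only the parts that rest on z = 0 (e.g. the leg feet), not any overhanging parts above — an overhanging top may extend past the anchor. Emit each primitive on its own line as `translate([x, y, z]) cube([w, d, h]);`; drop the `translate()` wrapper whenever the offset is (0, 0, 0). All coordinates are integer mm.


translate([368, 337, 429]) cube([1746, 309, 38]);
translate([368, 337, 0]) cube([70, 70, 429]);
translate([368, 576, 0]) cube([70, 70, 429]);
translate([2044, 337, 0]) cube([70, 70, 429]);
translate([2044, 576, 0]) cube([70, 70, 429]);


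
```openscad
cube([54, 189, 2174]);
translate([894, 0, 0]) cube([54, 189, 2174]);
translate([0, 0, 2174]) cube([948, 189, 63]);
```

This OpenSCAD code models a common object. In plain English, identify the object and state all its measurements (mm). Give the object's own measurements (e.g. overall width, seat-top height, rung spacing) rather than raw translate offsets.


A door frame. The clear opening is 840 mm wide and 2174 mm high. Two 54 mm wide jambs, 189 mm deep, stand either side of the opening from the floor to the top of the opening. A 63 mm thick head sits across the top of both jambs, spanning the full outside width of the frame.


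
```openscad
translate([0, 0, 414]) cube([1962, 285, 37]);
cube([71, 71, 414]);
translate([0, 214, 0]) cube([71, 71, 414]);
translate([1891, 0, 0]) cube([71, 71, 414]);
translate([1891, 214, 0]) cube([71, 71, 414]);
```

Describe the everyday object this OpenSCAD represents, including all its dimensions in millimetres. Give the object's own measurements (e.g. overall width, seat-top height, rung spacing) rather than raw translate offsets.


A long wooden bench with a 1962 mm (x) × 285 mm (y) seat, 37 mm thick, its top surface 451 mm above the floor. Four 71 mm square legs at the seat corners, flush with the edges, run from z = 0 to the seat underside.


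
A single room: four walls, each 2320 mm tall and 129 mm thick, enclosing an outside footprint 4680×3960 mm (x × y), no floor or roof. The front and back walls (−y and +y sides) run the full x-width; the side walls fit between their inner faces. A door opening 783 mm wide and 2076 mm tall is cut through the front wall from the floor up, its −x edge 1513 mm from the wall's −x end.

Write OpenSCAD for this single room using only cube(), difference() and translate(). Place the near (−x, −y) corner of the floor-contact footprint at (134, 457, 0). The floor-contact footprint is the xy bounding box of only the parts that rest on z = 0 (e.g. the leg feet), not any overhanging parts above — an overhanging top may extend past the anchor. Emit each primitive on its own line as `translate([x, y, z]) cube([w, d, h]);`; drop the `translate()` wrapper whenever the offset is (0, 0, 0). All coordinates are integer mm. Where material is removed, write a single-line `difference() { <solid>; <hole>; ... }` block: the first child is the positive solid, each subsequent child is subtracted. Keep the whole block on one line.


difference() { translate([134, 457, 0]) cube([4680, 129, 2320]); translate([1647, 457, 0]) cube([783, 129, 2076]); }
translate([134, 4288, 0]) cube([4680, 129, 2320]);
translate([134, 586, 0]) cube([129, 3702, 2320]);
translate([4685, 586, 0]) cube([129, 3702, 2320]);


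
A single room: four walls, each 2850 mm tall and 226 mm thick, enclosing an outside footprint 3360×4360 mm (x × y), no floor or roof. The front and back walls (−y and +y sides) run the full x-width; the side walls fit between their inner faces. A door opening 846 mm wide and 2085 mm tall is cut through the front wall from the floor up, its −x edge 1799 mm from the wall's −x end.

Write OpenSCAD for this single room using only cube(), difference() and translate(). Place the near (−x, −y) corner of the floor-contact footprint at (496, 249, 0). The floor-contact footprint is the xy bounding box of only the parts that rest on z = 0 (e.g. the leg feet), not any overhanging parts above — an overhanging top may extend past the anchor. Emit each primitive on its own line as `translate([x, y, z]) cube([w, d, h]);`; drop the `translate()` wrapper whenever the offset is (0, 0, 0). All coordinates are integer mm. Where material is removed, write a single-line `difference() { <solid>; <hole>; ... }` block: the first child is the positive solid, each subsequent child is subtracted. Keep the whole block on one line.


difference() { translate([496, 249, 0]) cube([3360, 226, 2850]); translate([2295, 249, 0]) cube([846, 226, 2085]); }
translate([496, 4383, 0]) cube([3360, 226, 2850]);
translate([496, 475, 0]) cube([226, 3908, 2850]);
translate([3630, 475, 0]) cube([226, 3908, 2850]);


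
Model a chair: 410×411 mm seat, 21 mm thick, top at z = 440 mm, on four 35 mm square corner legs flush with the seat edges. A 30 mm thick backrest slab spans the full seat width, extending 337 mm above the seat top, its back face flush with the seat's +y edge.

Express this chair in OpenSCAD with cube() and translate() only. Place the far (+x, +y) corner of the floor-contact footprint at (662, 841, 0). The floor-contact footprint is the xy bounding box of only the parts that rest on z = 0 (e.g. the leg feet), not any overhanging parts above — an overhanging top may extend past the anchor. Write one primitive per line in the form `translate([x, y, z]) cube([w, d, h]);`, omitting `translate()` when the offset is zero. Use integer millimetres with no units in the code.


translate([252, 430, 419]) cube([410, 411, 21]);
translate([252, 430, 0]) cube([35, 35, 419]);
translate([627, 430, 0]) cube([35, 35, 419]);
translate([252, 806, 0]) cube([35, 35, 419]);
translate([627, 806, 0]) cube([35, 35, 419]);
translate([252, 811, 440]) cube([410, 30, 337]);
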